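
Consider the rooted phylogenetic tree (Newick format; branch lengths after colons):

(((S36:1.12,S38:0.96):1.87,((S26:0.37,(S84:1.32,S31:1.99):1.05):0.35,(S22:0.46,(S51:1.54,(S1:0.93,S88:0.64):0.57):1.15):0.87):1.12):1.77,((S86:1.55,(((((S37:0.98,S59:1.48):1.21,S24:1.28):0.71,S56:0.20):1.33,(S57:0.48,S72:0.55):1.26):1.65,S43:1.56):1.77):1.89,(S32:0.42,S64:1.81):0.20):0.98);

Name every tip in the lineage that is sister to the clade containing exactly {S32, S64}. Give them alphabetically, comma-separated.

S24, S37, S43, S56, S57, S59, S72, S86

The clade containing exactly {S32, S64} attaches to the tree at the node subtending ((S86,(((((S37,S59),S24),S56),(S57,S72)),S43)),(S32,S64)).
The other lineage descending from that same node — the sister group — is (S86,(((((S37,S59),S24),S56),(S57,S72)),S43)); its 8 tips in alphabetical order are the answer.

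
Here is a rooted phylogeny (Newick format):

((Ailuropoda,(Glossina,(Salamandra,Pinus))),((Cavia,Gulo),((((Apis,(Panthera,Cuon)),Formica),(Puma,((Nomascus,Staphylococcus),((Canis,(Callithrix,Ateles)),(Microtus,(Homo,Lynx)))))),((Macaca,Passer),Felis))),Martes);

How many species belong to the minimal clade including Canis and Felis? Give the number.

16

The MRCA of Canis and Felis is the node subtending ((((Apis,(Panthera,Cuon)),Formica),(Puma,((Nomascus,Staphylococcus),((Canis,(Callithrix,Ateles)),(Microtus,(Homo,Lynx)))))),((Macaca,Passer),Felis)).
That clade contains 16 terminal taxa: Apis, Ateles, Callithrix, Canis, Cuon, Felis, Formica, Homo, Lynx, Macaca, Microtus, Nomascus, Panthera, Passer, Puma, Staphylococcus.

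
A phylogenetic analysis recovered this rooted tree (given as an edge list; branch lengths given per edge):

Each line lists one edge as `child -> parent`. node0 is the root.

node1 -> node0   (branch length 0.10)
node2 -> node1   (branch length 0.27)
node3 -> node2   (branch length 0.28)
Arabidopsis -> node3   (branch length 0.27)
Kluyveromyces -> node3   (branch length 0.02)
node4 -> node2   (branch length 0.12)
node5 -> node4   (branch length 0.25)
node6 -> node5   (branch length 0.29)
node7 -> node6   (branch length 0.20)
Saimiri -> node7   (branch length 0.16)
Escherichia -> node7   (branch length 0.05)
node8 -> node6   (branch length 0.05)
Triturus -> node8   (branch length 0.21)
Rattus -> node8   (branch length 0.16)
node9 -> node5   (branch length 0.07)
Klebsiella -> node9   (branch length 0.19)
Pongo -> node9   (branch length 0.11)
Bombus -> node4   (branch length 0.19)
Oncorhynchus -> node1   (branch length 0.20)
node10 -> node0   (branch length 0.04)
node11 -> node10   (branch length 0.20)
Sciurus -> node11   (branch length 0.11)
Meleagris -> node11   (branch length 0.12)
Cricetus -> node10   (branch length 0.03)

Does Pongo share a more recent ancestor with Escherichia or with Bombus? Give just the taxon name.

The MRCA of Pongo and Escherichia subtends (((Saimiri,Escherichia),(Triturus,Rattus)),(Klebsiella,Pongo)) (6 taxa).
The MRCA of Pongo and Bombus subtends ((((Saimiri,Escherichia),(Triturus,Rattus)),(Klebsiella,Pongo)),Bombus) (7 taxa).
The first is nested inside the second, so Pongo shares a more recent common ancestor with Escherichia.

Escherichia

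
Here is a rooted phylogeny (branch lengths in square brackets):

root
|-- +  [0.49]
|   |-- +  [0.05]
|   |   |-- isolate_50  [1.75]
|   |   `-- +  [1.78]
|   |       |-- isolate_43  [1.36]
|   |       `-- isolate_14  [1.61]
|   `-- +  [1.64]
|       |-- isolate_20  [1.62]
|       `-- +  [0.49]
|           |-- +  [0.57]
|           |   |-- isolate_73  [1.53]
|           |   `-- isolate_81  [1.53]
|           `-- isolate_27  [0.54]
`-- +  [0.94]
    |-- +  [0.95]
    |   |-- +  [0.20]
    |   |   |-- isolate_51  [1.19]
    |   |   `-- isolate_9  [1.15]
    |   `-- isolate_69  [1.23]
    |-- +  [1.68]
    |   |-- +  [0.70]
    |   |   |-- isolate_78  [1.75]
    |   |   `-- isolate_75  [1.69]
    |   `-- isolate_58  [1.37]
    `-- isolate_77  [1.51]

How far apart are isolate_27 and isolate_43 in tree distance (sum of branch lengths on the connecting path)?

The path runs isolate_27 → … → MRCA → … → isolate_43; the MRCA is the node subtending ((isolate_50,(isolate_43,isolate_14)),(isolate_20,((isolate_73,isolate_81),isolate_27))).
Branch lengths along that path: 0.54 + 0.49 + 1.64 + 0.05 + 1.78 + 1.36 = 5.86.

5.86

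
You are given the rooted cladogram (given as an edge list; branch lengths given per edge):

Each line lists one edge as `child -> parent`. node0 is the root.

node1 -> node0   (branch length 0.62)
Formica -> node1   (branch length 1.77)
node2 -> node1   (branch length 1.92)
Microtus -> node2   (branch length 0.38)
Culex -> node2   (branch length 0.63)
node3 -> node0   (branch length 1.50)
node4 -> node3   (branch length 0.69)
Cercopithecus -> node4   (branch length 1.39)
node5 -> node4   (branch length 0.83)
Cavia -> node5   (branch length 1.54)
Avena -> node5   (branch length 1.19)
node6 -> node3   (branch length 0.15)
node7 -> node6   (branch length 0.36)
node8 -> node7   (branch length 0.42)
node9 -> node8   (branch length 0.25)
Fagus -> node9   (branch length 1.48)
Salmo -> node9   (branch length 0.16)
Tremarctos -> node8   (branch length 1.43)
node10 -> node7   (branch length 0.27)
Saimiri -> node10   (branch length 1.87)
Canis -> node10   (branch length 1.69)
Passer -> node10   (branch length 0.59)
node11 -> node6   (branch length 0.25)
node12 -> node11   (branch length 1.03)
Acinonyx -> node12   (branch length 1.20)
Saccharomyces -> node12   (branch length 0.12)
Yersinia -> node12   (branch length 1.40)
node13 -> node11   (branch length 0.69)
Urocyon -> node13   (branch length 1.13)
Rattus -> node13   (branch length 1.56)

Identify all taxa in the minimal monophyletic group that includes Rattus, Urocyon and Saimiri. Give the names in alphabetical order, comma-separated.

Tracing Rattus: it sits inside (Urocyon,Rattus).
Tracing Urocyon: it sits inside (Urocyon,Rattus).
Tracing Saimiri: it sits inside (Saimiri,Canis,Passer).
The smallest clade enclosing all 3 is ((((Fagus,Salmo),Tremarctos),(Saimiri,Canis,Passer)),((Acinonyx,Saccharomyces,Yersinia),(Urocyon,Rattus))); the answer is its 11 terminal taxa in alphabetical order.

Acinonyx, Canis, Fagus, Passer, Rattus, Saccharomyces, Saimiri, Salmo, Tremarctos, Urocyon, Yersinia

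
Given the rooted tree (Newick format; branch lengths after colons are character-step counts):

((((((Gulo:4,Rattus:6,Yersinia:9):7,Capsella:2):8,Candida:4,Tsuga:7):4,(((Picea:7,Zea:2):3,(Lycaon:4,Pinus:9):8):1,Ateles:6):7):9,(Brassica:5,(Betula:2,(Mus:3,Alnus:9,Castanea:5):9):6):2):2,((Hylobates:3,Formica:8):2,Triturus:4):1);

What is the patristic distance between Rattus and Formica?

47

The path runs Rattus → … → MRCA → … → Formica; the MRCA is the root of the tree.
Branch lengths along that path: 6 + 7 + 8 + 4 + 9 + 2 + 1 + 2 + 8 = 47.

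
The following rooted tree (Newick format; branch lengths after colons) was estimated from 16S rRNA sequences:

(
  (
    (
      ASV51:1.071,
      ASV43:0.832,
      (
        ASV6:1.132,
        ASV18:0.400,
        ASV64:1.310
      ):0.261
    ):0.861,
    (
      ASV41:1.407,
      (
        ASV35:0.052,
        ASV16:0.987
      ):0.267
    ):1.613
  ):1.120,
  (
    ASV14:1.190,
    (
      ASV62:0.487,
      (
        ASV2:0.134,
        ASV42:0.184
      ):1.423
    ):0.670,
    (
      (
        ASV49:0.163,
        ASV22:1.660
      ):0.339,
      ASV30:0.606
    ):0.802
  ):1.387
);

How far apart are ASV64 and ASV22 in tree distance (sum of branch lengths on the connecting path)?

7.740

The path runs ASV64 → … → MRCA → … → ASV22; the MRCA is the root of the tree.
Branch lengths along that path: 1.310 + 0.261 + 0.861 + 1.120 + 1.387 + 0.802 + 0.339 + 1.660 = 7.740.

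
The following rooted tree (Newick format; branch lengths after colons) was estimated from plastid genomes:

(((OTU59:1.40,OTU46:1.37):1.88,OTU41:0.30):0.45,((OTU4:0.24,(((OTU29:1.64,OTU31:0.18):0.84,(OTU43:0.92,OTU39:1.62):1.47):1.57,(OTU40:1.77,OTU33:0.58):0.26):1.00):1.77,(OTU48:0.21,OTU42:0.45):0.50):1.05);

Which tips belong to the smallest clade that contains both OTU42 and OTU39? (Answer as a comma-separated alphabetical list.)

Tracing OTU42: it sits inside (OTU48,OTU42).
Tracing OTU39: it sits inside (OTU43,OTU39).
The smallest clade enclosing both is ((OTU4,(((OTU29,OTU31),(OTU43,OTU39)),(OTU40,OTU33))),(OTU48,OTU42)); the answer is its 9 terminal taxa in alphabetical order.

OTU29, OTU31, OTU33, OTU39, OTU4, OTU40, OTU42, OTU43, OTU48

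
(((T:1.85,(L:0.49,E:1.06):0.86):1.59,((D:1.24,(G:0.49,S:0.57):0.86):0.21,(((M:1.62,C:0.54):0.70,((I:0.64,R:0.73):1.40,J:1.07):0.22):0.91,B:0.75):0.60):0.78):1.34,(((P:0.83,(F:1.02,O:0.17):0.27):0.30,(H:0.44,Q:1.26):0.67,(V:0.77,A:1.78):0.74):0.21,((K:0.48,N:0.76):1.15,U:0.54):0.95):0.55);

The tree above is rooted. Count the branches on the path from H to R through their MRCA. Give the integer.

The MRCA of H and R is the root of the tree.
From H up to that node: 4 branches. From R up to the same node: 7 branches. Total: 4 + 7 = 11.

11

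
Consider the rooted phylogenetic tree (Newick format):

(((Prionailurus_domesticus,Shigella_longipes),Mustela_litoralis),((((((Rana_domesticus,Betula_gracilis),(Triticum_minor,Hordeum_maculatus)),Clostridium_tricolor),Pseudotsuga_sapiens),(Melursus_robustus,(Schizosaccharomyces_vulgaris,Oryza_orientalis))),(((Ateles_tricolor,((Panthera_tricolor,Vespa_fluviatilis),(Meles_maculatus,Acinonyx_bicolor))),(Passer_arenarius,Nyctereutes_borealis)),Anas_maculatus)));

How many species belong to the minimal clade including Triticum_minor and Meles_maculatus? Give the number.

17

The MRCA of Triticum_minor and Meles_maculatus is the node subtending ((((((Rana_domesticus,Betula_gracilis),(Triticum_minor,Hordeum_maculatus)),Clostridium_tricolor),Pseudotsuga_sapiens),(Melursus_robustus,(Schizosaccharomyces_vulgaris,Oryza_orientalis))),(((Ateles_tricolor,((Panthera_tricolor,Vespa_fluviatilis),(Meles_maculatus,Acinonyx_bicolor))),(Passer_arenarius,Nyctereutes_borealis)),Anas_maculatus)).
That clade contains 17 terminal taxa: Acinonyx_bicolor, Anas_maculatus, Ateles_tricolor, Betula_gracilis, Clostridium_tricolor, Hordeum_maculatus, Meles_maculatus, Melursus_robustus, Nyctereutes_borealis, Oryza_orientalis, Panthera_tricolor, Passer_arenarius, Pseudotsuga_sapiens, Rana_domesticus, Schizosaccharomyces_vulgaris, Triticum_minor, Vespa_fluviatilis.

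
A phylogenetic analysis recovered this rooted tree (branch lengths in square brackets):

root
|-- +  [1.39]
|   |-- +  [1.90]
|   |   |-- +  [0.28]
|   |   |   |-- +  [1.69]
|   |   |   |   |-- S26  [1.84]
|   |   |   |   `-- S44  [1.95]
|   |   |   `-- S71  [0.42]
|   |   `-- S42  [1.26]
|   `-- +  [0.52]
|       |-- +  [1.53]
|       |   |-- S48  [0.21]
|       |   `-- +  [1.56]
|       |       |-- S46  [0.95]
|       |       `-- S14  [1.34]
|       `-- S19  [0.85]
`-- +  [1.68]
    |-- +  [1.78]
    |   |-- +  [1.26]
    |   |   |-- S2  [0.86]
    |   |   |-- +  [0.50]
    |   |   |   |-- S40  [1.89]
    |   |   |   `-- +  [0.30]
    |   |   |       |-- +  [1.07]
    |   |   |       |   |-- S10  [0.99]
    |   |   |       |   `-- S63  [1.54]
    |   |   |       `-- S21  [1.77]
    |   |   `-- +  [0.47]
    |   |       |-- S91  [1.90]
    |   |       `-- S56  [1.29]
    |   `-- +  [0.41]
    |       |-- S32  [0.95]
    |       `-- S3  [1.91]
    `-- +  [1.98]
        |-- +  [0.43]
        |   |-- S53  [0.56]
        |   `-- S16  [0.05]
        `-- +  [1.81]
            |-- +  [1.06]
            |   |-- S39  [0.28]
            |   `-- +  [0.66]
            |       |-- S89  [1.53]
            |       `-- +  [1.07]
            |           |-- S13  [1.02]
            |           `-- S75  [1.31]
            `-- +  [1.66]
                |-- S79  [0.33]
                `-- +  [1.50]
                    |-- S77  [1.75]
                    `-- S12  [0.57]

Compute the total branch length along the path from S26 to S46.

The path runs S26 → … → MRCA → … → S46; the MRCA is the node subtending ((((S26,S44),S71),S42),((S48,(S46,S14)),S19)).
Branch lengths along that path: 1.84 + 1.69 + 0.28 + 1.90 + 0.52 + 1.53 + 1.56 + 0.95 = 10.27.

10.27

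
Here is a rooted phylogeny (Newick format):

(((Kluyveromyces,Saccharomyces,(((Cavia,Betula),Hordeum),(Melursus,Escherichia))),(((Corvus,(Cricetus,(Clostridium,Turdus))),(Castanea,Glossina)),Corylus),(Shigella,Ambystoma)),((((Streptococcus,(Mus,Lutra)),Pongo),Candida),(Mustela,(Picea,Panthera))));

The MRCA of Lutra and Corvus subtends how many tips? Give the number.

24

The MRCA of Lutra and Corvus is the root, so the clade is the entire tree.
That clade contains 24 terminal taxa: Ambystoma, Betula, Candida, Castanea, Cavia, Clostridium, Corvus, Corylus, Cricetus, Escherichia, Glossina, Hordeum, Kluyveromyces, Lutra, Melursus, Mus, Mustela, Panthera, Picea, Pongo, Saccharomyces, Shigella, Streptococcus, Turdus.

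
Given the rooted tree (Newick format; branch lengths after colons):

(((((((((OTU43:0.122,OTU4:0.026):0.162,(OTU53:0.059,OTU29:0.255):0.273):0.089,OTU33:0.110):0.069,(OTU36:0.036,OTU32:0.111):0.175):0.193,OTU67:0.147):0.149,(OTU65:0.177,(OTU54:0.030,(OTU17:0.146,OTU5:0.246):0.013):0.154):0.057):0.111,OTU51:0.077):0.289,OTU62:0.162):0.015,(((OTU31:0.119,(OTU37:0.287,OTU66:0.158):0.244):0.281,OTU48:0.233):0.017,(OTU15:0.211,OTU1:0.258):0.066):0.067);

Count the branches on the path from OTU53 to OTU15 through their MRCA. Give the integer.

12

The MRCA of OTU53 and OTU15 is the root of the tree.
From OTU53 up to that node: 9 branches. From OTU15 up to the same node: 3 branches. Total: 9 + 3 = 12.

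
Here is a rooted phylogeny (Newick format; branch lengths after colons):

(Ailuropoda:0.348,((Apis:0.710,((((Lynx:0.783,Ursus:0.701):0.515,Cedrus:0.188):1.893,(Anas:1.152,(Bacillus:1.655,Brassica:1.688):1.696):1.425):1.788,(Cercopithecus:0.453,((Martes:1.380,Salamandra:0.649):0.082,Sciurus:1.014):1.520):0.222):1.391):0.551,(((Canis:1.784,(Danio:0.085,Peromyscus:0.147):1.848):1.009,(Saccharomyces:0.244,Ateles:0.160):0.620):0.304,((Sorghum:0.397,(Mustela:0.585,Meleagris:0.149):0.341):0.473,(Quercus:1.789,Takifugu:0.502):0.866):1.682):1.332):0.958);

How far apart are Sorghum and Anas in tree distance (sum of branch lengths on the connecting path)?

10.191

The path runs Sorghum → … → MRCA → … → Anas; the MRCA is the node subtending ((Apis,((((Lynx,Ursus),Cedrus),(Anas,(Bacillus,Brassica))),(Cercopithecus,((Martes,Salamandra),Sciurus)))),(((Canis,(Danio,Peromyscus)),(Saccharomyces,Ateles)),((Sorghum,(Mustela,Meleagris)),(Quercus,Takifugu)))).
Branch lengths along that path: 0.397 + 0.473 + 1.682 + 1.332 + 0.551 + 1.391 + 1.788 + 1.425 + 1.152 = 10.191.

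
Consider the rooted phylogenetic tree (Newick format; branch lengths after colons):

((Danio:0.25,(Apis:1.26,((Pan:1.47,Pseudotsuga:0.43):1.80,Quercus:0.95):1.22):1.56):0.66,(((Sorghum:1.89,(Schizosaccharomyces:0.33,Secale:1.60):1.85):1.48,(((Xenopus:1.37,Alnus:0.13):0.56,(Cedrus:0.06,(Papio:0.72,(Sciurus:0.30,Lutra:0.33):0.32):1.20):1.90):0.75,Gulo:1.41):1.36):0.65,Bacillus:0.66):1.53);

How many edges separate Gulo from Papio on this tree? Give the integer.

The MRCA of Gulo and Papio is the node subtending (((Xenopus,Alnus),(Cedrus,(Papio,(Sciurus,Lutra)))),Gulo).
From Gulo up to that node: 1 branch. From Papio up to the same node: 4 branches. Total: 1 + 4 = 5.

5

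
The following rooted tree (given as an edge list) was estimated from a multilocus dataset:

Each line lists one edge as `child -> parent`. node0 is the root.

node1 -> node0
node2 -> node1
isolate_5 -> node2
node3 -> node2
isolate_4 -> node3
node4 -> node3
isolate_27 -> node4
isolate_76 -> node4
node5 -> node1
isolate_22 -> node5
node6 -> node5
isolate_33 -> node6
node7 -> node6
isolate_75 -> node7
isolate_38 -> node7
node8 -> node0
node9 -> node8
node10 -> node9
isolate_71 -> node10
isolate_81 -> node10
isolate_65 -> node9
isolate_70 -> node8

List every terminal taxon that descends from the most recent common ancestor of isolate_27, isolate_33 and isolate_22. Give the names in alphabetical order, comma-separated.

isolate_22, isolate_27, isolate_33, isolate_38, isolate_4, isolate_5, isolate_75, isolate_76

Tracing isolate_27: it sits inside (isolate_27,isolate_76).
Tracing isolate_33: it sits inside (isolate_33,(isolate_75,isolate_38)).
Tracing isolate_22: it sits inside (isolate_22,(isolate_33,(isolate_75,isolate_38))).
The smallest clade enclosing all 3 is ((isolate_5,(isolate_4,(isolate_27,isolate_76))),(isolate_22,(isolate_33,(isolate_75,isolate_38)))); the answer is its 8 terminal taxa in alphabetical order.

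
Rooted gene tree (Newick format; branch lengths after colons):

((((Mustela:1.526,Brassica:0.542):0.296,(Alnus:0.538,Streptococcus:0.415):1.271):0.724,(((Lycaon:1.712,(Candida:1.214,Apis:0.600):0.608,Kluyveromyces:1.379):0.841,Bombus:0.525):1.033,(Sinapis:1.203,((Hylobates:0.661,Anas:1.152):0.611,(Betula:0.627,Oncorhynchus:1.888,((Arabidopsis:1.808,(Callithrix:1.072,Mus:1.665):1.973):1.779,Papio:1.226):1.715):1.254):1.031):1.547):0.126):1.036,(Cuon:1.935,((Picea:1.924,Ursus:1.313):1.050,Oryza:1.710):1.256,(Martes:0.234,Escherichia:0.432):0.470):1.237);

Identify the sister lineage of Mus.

Callithrix

Mus attaches to the tree at the node subtending (Callithrix,Mus).
The other lineage descending from that same node — the sister group — is the single tip Callithrix.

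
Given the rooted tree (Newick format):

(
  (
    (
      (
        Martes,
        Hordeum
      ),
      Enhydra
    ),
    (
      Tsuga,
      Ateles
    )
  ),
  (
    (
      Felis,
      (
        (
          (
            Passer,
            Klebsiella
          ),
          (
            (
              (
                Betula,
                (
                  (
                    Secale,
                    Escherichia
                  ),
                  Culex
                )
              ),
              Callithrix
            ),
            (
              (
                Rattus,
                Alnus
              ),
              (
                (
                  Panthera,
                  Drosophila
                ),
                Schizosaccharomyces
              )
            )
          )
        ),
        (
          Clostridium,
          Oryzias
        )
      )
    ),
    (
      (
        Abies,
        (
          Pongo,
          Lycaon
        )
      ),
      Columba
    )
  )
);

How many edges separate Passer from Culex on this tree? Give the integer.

The MRCA of Passer and Culex is the node subtending ((Passer,Klebsiella),(((Betula,((Secale,Escherichia),Culex)),Callithrix),((Rattus,Alnus),((Panthera,Drosophila),Schizosaccharomyces)))).
From Passer up to that node: 2 branches. From Culex up to the same node: 5 branches. Total: 2 + 5 = 7.

7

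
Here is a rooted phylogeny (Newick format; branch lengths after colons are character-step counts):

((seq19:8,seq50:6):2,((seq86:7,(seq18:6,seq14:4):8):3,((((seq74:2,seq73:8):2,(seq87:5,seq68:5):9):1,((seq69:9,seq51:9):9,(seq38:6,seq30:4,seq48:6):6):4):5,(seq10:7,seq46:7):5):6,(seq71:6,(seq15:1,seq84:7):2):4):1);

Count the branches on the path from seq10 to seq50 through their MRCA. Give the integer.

The MRCA of seq10 and seq50 is the root of the tree.
From seq10 up to that node: 4 branches. From seq50 up to the same node: 2 branches. Total: 4 + 2 = 6.

6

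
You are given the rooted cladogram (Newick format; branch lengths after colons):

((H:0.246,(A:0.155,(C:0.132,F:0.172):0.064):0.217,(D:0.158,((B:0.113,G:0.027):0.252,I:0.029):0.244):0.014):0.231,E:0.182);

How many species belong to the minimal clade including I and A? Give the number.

The MRCA of I and A is the node subtending (H,(A,(C,F)),(D,((B,G),I))).
That clade contains 8 terminal taxa: A, B, C, D, F, G, H, I.

8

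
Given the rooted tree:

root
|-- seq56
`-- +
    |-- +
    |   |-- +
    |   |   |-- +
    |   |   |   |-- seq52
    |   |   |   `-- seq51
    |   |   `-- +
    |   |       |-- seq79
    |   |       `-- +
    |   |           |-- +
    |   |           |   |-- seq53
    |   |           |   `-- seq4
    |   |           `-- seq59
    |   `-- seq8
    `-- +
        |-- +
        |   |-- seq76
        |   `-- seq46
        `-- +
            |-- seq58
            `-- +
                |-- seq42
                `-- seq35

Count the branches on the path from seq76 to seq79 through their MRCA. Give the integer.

7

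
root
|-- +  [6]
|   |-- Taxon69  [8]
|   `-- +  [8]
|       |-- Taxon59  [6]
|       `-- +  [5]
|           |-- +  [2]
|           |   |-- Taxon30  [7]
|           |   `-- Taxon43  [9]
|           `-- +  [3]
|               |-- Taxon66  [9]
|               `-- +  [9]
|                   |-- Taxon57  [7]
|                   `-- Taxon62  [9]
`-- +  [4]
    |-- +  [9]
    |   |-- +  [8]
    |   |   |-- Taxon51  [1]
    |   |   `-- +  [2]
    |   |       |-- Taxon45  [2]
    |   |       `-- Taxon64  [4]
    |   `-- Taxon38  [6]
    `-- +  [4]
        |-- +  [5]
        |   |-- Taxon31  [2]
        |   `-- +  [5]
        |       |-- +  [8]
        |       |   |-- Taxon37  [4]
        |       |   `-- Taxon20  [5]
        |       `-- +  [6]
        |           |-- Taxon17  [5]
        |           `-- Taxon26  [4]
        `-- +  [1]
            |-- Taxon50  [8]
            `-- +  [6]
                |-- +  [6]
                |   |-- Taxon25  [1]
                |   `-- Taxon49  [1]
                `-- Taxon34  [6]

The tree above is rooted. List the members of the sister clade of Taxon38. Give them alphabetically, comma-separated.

Taxon38 attaches to the tree at the node subtending ((Taxon51,(Taxon45,Taxon64)),Taxon38).
The other lineage descending from that same node — the sister group — is (Taxon51,(Taxon45,Taxon64)); its 3 tips in alphabetical order are the answer.

Taxon45, Taxon51, Taxon64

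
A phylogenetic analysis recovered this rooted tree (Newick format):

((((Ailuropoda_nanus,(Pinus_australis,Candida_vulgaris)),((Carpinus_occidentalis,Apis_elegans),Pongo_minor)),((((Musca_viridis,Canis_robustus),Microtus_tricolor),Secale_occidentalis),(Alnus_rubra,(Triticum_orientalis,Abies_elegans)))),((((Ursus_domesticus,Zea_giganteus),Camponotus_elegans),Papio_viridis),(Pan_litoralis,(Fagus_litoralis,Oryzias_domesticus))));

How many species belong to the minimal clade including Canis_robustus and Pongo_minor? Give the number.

13

The MRCA of Canis_robustus and Pongo_minor is the node subtending (((Ailuropoda_nanus,(Pinus_australis,Candida_vulgaris)),((Carpinus_occidentalis,Apis_elegans),Pongo_minor)),((((Musca_viridis,Canis_robustus),Microtus_tricolor),Secale_occidentalis),(Alnus_rubra,(Triticum_orientalis,Abies_elegans)))).
That clade contains 13 terminal taxa: Abies_elegans, Ailuropoda_nanus, Alnus_rubra, Apis_elegans, Candida_vulgaris, Canis_robustus, Carpinus_occidentalis, Microtus_tricolor, Musca_viridis, Pinus_australis, Pongo_minor, Secale_occidentalis, Triticum_orientalis.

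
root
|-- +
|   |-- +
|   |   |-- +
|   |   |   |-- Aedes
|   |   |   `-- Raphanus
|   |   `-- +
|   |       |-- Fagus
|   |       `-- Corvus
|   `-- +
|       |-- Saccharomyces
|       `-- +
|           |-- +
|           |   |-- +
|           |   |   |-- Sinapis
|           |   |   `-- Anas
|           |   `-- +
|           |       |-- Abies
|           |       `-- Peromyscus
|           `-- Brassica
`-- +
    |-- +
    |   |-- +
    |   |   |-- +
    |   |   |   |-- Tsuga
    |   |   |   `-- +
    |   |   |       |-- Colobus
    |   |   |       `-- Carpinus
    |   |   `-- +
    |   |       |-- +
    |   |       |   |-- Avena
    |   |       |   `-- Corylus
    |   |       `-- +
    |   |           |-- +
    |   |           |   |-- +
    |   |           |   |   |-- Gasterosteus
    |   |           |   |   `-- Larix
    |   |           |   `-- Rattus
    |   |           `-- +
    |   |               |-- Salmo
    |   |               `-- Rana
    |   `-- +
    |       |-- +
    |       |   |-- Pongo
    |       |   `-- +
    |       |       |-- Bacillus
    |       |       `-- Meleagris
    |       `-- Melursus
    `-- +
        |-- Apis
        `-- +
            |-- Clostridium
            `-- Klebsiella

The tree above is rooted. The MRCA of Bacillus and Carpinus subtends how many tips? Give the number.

14

The MRCA of Bacillus and Carpinus is the node subtending (((Tsuga,(Colobus,Carpinus)),((Avena,Corylus),(((Gasterosteus,Larix),Rattus),(Salmo,Rana)))),((Pongo,(Bacillus,Meleagris)),Melursus)).
That clade contains 14 terminal taxa: Avena, Bacillus, Carpinus, Colobus, Corylus, Gasterosteus, Larix, Meleagris, Melursus, Pongo, Rana, Rattus, Salmo, Tsuga.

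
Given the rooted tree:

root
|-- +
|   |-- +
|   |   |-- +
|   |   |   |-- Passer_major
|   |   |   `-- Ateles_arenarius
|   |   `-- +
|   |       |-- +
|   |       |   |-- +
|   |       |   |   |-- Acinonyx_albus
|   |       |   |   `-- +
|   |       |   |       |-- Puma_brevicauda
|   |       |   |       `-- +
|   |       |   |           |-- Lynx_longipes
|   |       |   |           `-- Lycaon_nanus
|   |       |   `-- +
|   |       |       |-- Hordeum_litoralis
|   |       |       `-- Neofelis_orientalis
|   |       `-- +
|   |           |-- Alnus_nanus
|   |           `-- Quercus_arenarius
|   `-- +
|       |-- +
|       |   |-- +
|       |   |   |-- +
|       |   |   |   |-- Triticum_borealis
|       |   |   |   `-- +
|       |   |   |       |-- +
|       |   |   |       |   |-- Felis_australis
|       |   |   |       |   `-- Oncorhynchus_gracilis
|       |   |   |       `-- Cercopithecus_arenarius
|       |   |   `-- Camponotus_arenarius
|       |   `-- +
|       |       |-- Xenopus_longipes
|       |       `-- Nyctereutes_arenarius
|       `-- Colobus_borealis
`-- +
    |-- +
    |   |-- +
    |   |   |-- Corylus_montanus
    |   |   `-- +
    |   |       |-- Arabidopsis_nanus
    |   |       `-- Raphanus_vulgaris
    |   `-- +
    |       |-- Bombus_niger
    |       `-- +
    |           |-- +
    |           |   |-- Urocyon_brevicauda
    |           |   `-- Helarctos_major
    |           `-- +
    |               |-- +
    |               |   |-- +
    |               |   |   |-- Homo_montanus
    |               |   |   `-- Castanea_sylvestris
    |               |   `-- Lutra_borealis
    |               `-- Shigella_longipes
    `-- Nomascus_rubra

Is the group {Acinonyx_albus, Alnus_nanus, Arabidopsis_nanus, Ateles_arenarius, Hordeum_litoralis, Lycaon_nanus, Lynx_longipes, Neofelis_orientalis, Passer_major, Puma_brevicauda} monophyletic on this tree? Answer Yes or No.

The MRCA of the listed taxa is the root, so the smallest clade containing them is the whole tree.
That clade also contains Bombus_niger, Camponotus_arenarius, Castanea_sylvestris, Cercopithecus_arenarius, Colobus_borealis, Corylus_montanus, Felis_australis, Helarctos_major, Homo_montanus, Lutra_borealis, Nomascus_rubra, Nyctereutes_arenarius, Oncorhynchus_gracilis, Quercus_arenarius, Raphanus_vulgaris, Shigella_longipes, Triticum_borealis, Urocyon_brevicauda, Xenopus_longipes, which are not in the proposed group, so the group is not monophyletic.

No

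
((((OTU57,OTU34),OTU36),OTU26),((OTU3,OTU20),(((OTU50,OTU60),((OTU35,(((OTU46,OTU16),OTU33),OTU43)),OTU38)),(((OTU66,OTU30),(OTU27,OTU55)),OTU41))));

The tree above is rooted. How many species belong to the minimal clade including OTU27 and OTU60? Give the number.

The MRCA of OTU27 and OTU60 is the node subtending (((OTU50,OTU60),((OTU35,(((OTU46,OTU16),OTU33),OTU43)),OTU38)),(((OTU66,OTU30),(OTU27,OTU55)),OTU41)).
That clade contains 13 terminal taxa: OTU16, OTU27, OTU30, OTU33, OTU35, OTU38, OTU41, OTU43, OTU46, OTU50, OTU55, OTU60, OTU66.

13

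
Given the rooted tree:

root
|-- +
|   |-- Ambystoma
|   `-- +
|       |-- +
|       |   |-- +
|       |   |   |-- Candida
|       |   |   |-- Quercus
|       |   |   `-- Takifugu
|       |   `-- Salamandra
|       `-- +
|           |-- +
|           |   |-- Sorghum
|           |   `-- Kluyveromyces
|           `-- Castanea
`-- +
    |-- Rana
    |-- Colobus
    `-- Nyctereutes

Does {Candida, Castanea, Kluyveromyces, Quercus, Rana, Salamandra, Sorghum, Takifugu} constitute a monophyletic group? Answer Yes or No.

No

The MRCA of the listed taxa is the root, so the smallest clade containing them is the whole tree.
That clade also contains Ambystoma, Colobus, Nyctereutes, which are not in the proposed group, so the group is not monophyletic.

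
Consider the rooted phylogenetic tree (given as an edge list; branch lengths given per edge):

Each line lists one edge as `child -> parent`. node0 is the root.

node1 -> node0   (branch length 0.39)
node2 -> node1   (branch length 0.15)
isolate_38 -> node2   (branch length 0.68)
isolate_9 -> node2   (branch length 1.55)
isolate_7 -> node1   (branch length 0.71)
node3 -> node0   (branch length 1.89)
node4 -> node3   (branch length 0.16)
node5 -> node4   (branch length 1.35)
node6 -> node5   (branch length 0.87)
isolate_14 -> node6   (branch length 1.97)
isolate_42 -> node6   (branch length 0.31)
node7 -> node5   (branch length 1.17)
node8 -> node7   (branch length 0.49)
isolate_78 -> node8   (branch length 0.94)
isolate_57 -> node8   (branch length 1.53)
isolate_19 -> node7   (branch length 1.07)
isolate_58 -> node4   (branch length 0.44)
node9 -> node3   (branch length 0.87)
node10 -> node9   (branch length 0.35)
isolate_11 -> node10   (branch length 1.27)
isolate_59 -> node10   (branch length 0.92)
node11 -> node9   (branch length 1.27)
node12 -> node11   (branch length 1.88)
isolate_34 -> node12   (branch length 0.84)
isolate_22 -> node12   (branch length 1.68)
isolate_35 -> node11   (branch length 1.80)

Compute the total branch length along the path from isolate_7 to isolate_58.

3.59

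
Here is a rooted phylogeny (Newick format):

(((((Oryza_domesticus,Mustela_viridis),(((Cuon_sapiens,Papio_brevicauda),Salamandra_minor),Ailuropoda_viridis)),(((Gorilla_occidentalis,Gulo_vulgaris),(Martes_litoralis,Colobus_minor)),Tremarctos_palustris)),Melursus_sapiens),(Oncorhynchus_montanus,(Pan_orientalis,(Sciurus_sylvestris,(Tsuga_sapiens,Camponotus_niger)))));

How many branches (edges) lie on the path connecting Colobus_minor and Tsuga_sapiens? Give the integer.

11

The MRCA of Colobus_minor and Tsuga_sapiens is the root of the tree.
From Colobus_minor up to that node: 6 branches. From Tsuga_sapiens up to the same node: 5 branches. Total: 6 + 5 = 11.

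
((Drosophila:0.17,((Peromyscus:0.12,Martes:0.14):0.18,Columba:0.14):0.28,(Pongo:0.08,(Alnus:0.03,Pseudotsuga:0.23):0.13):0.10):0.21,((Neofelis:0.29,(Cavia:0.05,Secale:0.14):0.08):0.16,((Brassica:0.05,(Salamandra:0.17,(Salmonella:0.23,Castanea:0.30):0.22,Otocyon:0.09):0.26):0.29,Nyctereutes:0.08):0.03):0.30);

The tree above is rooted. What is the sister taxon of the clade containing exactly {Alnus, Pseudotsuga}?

The clade containing exactly {Alnus, Pseudotsuga} attaches to the tree at the node subtending (Pongo,(Alnus,Pseudotsuga)).
The other lineage descending from that same node — the sister group — is the single tip Pongo.

Pongo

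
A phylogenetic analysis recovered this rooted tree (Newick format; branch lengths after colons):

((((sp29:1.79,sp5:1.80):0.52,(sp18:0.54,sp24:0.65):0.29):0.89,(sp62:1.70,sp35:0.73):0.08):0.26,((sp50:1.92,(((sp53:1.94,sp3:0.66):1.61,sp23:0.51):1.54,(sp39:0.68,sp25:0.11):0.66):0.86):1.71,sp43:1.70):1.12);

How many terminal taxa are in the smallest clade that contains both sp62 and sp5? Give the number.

The MRCA of sp62 and sp5 is the node subtending (((sp29,sp5),(sp18,sp24)),(sp62,sp35)).
That clade contains 6 terminal taxa: sp18, sp24, sp29, sp35, sp5, sp62.

6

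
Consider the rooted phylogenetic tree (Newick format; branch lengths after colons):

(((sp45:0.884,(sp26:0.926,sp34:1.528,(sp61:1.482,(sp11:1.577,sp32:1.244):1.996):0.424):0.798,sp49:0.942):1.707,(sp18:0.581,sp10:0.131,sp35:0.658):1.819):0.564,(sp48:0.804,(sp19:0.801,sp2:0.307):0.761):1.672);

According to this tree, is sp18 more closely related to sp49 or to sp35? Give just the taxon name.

sp35

The MRCA of sp18 and sp35 subtends (sp18,sp10,sp35) (3 taxa).
The MRCA of sp18 and sp49 subtends ((sp45,(sp26,sp34,(sp61,(sp11,sp32))),sp49),(sp18,sp10,sp35)) (10 taxa).
The first is nested inside the second, so sp18 shares a more recent common ancestor with sp35.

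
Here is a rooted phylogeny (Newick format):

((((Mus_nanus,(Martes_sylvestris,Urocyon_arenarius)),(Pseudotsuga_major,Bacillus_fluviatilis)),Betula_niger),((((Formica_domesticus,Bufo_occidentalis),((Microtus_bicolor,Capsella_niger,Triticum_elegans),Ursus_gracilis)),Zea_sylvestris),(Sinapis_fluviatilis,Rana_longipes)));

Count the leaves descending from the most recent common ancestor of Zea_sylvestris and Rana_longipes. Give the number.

The MRCA of Zea_sylvestris and Rana_longipes is the node subtending ((((Formica_domesticus,Bufo_occidentalis),((Microtus_bicolor,Capsella_niger,Triticum_elegans),Ursus_gracilis)),Zea_sylvestris),(Sinapis_fluviatilis,Rana_longipes)).
That clade contains 9 terminal taxa: Bufo_occidentalis, Capsella_niger, Formica_domesticus, Microtus_bicolor, Rana_longipes, Sinapis_fluviatilis, Triticum_elegans, Ursus_gracilis, Zea_sylvestris.

9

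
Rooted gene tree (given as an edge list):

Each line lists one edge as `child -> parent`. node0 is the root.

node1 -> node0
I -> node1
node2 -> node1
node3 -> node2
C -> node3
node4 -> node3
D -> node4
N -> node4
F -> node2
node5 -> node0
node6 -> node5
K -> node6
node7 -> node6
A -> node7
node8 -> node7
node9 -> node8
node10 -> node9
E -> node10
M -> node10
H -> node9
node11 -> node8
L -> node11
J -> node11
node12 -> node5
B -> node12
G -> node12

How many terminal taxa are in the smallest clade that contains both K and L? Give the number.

7

The MRCA of K and L is the node subtending (K,(A,(((E,M),H),(L,J)))).
That clade contains 7 terminal taxa: A, E, H, J, K, L, M.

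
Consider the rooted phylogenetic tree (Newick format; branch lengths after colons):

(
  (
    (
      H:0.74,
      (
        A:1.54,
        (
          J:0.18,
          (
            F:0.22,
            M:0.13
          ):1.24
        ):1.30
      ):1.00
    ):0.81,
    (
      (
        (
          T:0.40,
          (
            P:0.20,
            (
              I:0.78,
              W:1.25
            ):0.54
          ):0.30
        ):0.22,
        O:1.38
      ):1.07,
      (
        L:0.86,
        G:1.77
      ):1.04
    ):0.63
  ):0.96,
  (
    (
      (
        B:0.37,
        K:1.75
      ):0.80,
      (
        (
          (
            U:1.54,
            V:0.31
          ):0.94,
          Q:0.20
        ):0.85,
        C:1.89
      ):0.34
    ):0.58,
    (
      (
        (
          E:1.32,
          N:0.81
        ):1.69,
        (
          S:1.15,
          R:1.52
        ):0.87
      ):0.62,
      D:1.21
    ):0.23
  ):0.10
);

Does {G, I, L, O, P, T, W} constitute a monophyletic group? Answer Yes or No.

Yes

The most recent common ancestor of these taxa subtends (((T,(P,(I,W))),O),(L,G)).
That clade has exactly 7 tips — every listed taxon and nothing else — so the group is monophyletic.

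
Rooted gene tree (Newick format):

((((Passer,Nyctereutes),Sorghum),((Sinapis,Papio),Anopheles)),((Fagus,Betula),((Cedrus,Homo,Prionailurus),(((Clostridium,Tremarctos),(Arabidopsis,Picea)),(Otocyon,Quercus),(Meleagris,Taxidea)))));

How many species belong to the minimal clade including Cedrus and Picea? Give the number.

11

The MRCA of Cedrus and Picea is the node subtending ((Cedrus,Homo,Prionailurus),(((Clostridium,Tremarctos),(Arabidopsis,Picea)),(Otocyon,Quercus),(Meleagris,Taxidea))).
That clade contains 11 terminal taxa: Arabidopsis, Cedrus, Clostridium, Homo, Meleagris, Otocyon, Picea, Prionailurus, Quercus, Taxidea, Tremarctos.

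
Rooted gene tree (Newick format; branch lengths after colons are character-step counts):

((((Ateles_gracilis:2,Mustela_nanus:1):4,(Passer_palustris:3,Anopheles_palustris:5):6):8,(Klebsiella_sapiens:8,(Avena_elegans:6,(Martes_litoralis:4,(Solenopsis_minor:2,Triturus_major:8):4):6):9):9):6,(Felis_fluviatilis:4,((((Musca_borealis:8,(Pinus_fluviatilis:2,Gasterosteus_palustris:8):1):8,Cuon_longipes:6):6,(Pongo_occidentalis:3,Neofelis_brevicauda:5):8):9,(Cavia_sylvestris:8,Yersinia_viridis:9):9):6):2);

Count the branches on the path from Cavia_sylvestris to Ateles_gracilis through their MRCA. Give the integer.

8

The MRCA of Cavia_sylvestris and Ateles_gracilis is the root of the tree.
From Cavia_sylvestris up to that node: 4 branches. From Ateles_gracilis up to the same node: 4 branches. Total: 4 + 4 = 8.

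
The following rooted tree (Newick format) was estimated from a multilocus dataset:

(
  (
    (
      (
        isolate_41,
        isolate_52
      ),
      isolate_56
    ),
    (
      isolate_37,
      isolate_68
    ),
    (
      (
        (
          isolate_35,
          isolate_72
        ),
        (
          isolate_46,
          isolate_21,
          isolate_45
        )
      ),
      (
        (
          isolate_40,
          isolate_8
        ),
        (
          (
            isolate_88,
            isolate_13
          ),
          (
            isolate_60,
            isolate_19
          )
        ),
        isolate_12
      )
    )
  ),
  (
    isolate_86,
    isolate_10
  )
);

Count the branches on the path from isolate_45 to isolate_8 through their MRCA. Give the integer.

The MRCA of isolate_45 and isolate_8 is the node subtending (((isolate_35,isolate_72),(isolate_46,isolate_21,isolate_45)),((isolate_40,isolate_8),((isolate_88,isolate_13),(isolate_60,isolate_19)),isolate_12)).
From isolate_45 up to that node: 3 branches. From isolate_8 up to the same node: 3 branches. Total: 3 + 3 = 6.

6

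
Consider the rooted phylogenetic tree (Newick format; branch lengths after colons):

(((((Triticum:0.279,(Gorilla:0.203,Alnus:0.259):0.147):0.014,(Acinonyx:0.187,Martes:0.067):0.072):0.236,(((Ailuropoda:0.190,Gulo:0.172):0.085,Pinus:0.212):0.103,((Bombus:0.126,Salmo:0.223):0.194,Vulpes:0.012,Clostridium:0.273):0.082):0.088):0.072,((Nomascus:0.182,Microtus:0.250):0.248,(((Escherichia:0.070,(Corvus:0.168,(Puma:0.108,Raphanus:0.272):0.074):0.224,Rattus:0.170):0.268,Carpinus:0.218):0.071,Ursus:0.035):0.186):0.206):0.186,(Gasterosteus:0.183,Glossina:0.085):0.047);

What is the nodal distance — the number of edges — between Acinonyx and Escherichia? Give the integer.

9

The MRCA of Acinonyx and Escherichia is the node subtending ((((Triticum,(Gorilla,Alnus)),(Acinonyx,Martes)),(((Ailuropoda,Gulo),Pinus),((Bombus,Salmo),Vulpes,Clostridium))),((Nomascus,Microtus),(((Escherichia,(Corvus,(Puma,Raphanus)),Rattus),Carpinus),Ursus))).
From Acinonyx up to that node: 4 branches. From Escherichia up to the same node: 5 branches. Total: 4 + 5 = 9.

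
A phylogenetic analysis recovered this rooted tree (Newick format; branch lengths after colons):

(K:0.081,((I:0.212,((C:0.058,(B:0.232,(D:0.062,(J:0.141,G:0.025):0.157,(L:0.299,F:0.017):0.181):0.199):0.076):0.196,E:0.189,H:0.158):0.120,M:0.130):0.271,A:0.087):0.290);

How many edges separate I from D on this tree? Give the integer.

6

The MRCA of I and D is the node subtending (I,((C,(B,(D,(J,G),(L,F)))),E,H),M).
From I up to that node: 1 branch. From D up to the same node: 5 branches. Total: 1 + 5 = 6.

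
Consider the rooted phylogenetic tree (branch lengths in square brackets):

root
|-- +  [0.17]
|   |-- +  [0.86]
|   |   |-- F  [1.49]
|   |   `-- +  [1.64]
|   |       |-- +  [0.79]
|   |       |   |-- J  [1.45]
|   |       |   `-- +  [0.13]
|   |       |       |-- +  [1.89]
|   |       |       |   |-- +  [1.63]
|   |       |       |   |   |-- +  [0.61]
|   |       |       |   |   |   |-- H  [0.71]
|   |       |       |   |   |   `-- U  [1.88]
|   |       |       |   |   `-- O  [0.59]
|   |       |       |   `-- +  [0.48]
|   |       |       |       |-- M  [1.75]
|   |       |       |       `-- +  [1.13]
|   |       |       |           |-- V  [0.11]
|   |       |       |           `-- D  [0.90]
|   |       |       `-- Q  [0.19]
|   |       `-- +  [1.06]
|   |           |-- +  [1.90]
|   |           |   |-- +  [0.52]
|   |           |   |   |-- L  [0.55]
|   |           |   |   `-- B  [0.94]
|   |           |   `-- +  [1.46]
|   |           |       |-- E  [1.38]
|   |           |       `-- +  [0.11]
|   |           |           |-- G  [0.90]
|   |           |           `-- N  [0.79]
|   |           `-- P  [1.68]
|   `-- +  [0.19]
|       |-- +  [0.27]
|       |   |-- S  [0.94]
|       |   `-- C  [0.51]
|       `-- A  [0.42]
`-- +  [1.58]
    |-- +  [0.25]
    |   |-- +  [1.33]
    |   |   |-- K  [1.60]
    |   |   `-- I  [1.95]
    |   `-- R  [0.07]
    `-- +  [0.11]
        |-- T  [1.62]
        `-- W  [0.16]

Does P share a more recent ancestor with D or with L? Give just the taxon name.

L

The MRCA of P and L subtends (((L,B),(E,(G,N))),P) (6 taxa).
The MRCA of P and D subtends ((J,((((H,U),O),(M,(V,D))),Q)),(((L,B),(E,(G,N))),P)) (14 taxa).
The first is nested inside the second, so P shares a more recent common ancestor with L.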